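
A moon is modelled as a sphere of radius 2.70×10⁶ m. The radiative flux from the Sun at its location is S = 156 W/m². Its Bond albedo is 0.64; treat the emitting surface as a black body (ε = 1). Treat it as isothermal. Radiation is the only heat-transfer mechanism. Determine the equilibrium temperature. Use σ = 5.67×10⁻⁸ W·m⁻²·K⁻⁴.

At equilibrium, absorbed power = emitted power.
Absorbing cross-section = πr² = 2.290×10¹³ m²; emitting surface = 4πr² = 9.161×10¹³ m² (ratio 4).
(1−a)S·A_cross = εσ·A_surf·T⁴  ⇒  T⁴ = (1−a)S/(4σ).
T⁴ = 0.360·156/(4·5.67×10⁻⁸) = 2.476×10⁸ K⁴.
T = (2.476×10⁸)^(1/4).

T ≈ 125 K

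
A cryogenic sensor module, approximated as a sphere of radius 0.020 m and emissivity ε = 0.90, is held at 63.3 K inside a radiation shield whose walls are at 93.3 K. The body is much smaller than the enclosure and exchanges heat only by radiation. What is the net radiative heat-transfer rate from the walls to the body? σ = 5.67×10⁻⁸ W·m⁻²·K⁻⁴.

For a small grey body in a large enclosure: P_net = εσA(T_body⁴ − T_wall⁴).
A = 4πr² = 0.005027 m²; T_body⁴ − T_wall⁴ = 1.606×10⁷ − 7.578×10⁷ = -5.972×10⁷ K⁴.
|P_net| = 0.90·5.67×10⁻⁸·0.005027·5.972×10⁷.

P_net ≈ 0.0153 W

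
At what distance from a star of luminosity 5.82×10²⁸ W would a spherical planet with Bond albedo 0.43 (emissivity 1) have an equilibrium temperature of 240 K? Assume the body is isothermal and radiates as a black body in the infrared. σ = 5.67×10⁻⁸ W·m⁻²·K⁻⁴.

d ≈ 1.87×10¹² m

For an isothermal black-emitting sphere, (1−a)S·πr² = σ·4πr²·T⁴ ⇒ S = 4σT⁴/(1−a).
S = 4·5.67×10⁻⁸·(240)⁴/0.570 = 1320 W/m².
Flux falls as S = L/(4πd²), so d = √(L/(4πS)) = √(5.82×10²⁸/(4π·1320)).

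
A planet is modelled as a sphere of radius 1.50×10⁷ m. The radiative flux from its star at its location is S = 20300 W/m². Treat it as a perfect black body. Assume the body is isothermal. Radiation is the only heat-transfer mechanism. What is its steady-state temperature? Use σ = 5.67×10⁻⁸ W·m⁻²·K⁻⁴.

At equilibrium, absorbed power = emitted power.
Absorbing cross-section = πr² = 7.069×10¹⁴ m²; emitting surface = 4πr² = 2.827×10¹⁵ m² (ratio 4).
S·A_cross = εσ·A_surf·T⁴  ⇒  T⁴ = S/(4σ).
T⁴ = 1.00·20300/(4·5.67×10⁻⁸) = 8.951×10¹⁰ K⁴.
T = (8.951×10¹⁰)^(1/4).

T ≈ 547 K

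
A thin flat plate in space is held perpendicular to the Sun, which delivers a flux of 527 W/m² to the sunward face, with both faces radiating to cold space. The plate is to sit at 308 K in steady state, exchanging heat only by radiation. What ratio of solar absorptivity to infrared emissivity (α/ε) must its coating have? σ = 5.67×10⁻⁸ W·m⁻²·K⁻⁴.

Balance: αS·A = εσ·2A·T⁴ ⇒ α/ε = 2σT⁴/S.
α/ε = 2·5.67×10⁻⁸·(308)⁴/527 = 2·5.67×10⁻⁸·8.999×10⁹/527.

α/ε ≈ 1.94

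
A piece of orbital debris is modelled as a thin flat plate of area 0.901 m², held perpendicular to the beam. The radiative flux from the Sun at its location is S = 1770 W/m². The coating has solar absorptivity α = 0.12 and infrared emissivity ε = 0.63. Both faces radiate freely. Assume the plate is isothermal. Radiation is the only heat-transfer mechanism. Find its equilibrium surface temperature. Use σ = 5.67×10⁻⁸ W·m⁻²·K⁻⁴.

T ≈ 234 K

At equilibrium, absorbed power = emitted power.
Absorbing cross-section = A = 0.9010 m²; emitting surface = 2A = 1.802 m² (ratio 2).
αS·A_cross = εσ·A_surf·T⁴  ⇒  T⁴ = αS/(ε·2σ).
T⁴ = 0.120·1770/(0.63·2·5.67×10⁻⁸) = 2.973×10⁹ K⁴.
T = (2.973×10⁹)^(1/4).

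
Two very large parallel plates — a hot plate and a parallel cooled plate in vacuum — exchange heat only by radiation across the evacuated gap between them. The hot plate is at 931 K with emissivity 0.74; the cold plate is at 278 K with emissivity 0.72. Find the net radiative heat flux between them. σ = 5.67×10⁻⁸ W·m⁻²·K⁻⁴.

For two infinite grey parallel plates, q = σ(T₁⁴ − T₂⁴)/(1/ε₁ + 1/ε₂ − 1).
T₁⁴ − T₂⁴ = 7.513×10¹¹ − 5.973×10⁹ = 7.453×10¹¹ K⁴.
1/ε₁ + 1/ε₂ − 1 = 1.351 + 1.389 − 1 = 1.740.
q = 5.67×10⁻⁸ × 7.453×10¹¹ / 1.740.

q ≈ 24300 W/m²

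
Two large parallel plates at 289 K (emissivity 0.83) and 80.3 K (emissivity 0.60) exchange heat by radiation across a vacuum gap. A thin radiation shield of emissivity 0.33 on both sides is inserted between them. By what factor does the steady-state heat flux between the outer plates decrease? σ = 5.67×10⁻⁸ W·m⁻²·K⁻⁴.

factor ≈ 3.70

Without shield: q₀ = σΔ(T⁴)/(1/ε₁+1/ε₂−1) with denominator 1.871.
With shield the two gaps are in series; the resistances add: (1/ε₁+1/ε_s−1)+(1/ε_s+1/ε₂−1) = 3.235+3.697 = 6.932.
Heat-flux ratio q₀/q = 6.932/1.871.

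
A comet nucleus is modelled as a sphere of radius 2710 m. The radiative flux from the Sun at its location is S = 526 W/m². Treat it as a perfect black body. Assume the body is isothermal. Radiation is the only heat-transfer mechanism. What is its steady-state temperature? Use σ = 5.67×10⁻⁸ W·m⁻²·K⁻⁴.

T ≈ 219 K

At equilibrium, absorbed power = emitted power.
Absorbing cross-section = πr² = 2.307×10⁷ m²; emitting surface = 4πr² = 9.229×10⁷ m² (ratio 4).
S·A_cross = εσ·A_surf·T⁴  ⇒  T⁴ = S/(4σ).
T⁴ = 1.00·526/(4·5.67×10⁻⁸) = 2.319×10⁹ K⁴.
T = (2.319×10⁹)^(1/4).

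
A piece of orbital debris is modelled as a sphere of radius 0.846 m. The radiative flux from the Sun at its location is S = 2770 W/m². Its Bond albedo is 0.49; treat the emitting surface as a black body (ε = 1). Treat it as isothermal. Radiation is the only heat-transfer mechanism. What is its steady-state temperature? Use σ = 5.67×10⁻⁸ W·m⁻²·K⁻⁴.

T ≈ 281 K

At equilibrium, absorbed power = emitted power.
Absorbing cross-section = πr² = 2.248 m²; emitting surface = 4πr² = 8.994 m² (ratio 4).
(1−a)S·A_cross = εσ·A_surf·T⁴  ⇒  T⁴ = (1−a)S/(4σ).
T⁴ = 0.510·2770/(4·5.67×10⁻⁸) = 6.229×10⁹ K⁴.
T = (6.229×10⁹)^(1/4).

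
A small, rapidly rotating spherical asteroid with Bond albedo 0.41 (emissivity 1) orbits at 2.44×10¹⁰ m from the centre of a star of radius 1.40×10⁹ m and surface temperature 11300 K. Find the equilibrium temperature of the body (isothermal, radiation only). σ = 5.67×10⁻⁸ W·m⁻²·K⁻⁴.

The star's surface emits σT_*⁴; at distance d the flux is S = σT_*⁴(R_*/d)².
S = 5.67×10⁻⁸·(11300)⁴·(1.40×10⁹/2.44×10¹⁰)² = 3.043×10⁶ W/m².
For an isothermal sphere T⁴ = (1−a)S/(4σ) = 7.917×10¹² K⁴.

T ≈ 1680 K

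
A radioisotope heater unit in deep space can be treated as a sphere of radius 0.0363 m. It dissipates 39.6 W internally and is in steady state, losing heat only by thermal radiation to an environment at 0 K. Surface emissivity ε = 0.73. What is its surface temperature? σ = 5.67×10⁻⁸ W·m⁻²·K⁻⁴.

Steady state: internal power = radiated power, P = εσA T⁴.
Radiating area A = 4πr² = 0.01656 m².
T⁴ = P/(εσA) = 39.6/(0.73·5.67×10⁻⁸·0.01656) = 5.778×10¹⁰ K⁴.
T = (5.778×10¹⁰)^(1/4).

T ≈ 490 K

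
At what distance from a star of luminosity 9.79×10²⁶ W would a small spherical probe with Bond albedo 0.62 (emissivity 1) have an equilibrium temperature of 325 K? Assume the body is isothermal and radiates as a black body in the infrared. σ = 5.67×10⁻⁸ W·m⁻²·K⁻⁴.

d ≈ 1.08×10¹¹ m

For an isothermal black-emitting sphere, (1−a)S·πr² = σ·4πr²·T⁴ ⇒ S = 4σT⁴/(1−a).
S = 4·5.67×10⁻⁸·(325)⁴/0.380 = 6659 W/m².
Flux falls as S = L/(4πd²), so d = √(L/(4πS)) = √(9.79×10²⁶/(4π·6659)).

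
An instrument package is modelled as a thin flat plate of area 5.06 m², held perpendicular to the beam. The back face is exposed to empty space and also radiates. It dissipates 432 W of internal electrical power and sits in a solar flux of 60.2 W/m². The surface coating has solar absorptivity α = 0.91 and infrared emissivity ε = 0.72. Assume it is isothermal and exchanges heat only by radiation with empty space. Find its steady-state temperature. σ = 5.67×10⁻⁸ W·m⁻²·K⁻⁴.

At steady state, absorbed solar power + internal power = radiated power.
Absorbed: α·S·A_cross = 0.91·60.2·5.060 = 277.2 W (cross-section A).
Total input = 277.2 + 432 = 709.2 W.
Radiated: εσ·A_surf·T⁴ with A_surf = 2A = 10.12 m².
T⁴ = 709.2/(0.72·5.67×10⁻⁸·10.12) = 1.717×10⁹ K⁴.

T ≈ 204 K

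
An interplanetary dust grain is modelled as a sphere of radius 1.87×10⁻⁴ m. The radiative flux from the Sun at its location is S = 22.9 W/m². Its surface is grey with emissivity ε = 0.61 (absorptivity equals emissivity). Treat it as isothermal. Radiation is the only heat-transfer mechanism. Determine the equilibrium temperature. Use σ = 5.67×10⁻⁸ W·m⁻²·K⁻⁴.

At equilibrium, absorbed power = emitted power.
Absorbing cross-section = πr² = 1.099×10⁻⁷ m²; emitting surface = 4πr² = 4.394×10⁻⁷ m² (ratio 4).
εS·A_cross = εσ·A_surf·T⁴  ⇒  T⁴ = S/(4σ)   (ε cancels).
T⁴ = 22.9/(4·5.67×10⁻⁸) = 1.010×10⁸ K⁴.
T = (1.010×10⁸)^(1/4).

T ≈ 100 K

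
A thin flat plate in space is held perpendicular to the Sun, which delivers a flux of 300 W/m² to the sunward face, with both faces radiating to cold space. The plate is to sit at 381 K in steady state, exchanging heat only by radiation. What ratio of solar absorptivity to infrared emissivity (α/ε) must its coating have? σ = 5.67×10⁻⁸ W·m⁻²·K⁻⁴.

α/ε ≈ 7.97

Balance: αS·A = εσ·2A·T⁴ ⇒ α/ε = 2σT⁴/S.
α/ε = 2·5.67×10⁻⁸·(381)⁴/300 = 2·5.67×10⁻⁸·2.107×10¹⁰/300.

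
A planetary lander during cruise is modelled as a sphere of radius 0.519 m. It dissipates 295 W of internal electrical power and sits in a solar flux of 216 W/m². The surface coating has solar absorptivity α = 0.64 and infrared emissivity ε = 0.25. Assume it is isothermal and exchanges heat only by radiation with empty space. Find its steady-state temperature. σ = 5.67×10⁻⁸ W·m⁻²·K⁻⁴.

At steady state, absorbed solar power + internal power = radiated power.
Absorbed: α·S·A_cross = 0.64·216·0.8462 = 117.0 W (cross-section πr²).
Total input = 117.0 + 295 = 412.0 W.
Radiated: εσ·A_surf·T⁴ with A_surf = 4πr² = 3.385 m².
T⁴ = 412.0/(0.25·5.67×10⁻⁸·3.385) = 8.586×10⁹ K⁴.

T ≈ 304 K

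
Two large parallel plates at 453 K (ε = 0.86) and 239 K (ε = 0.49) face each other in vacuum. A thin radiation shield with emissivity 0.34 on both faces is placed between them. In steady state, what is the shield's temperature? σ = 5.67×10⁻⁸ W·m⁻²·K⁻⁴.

T_s ≈ 398 K

In steady state the net flux on the hot side equals that on the cold side.
σ(T₁⁴−T_s⁴)/D₁ = σ(T_s⁴−T₂⁴)/D₂, with D₁ = 1/ε₁+1/ε_s−1 = 3.104, D₂ = 1/ε_s+1/ε₂−1 = 3.982.
Solve for T_s⁴: T_s⁴ = (D₂·T₁⁴ + D₁·T₂⁴)/(D₁+D₂) = 2.509×10¹⁰ K⁴.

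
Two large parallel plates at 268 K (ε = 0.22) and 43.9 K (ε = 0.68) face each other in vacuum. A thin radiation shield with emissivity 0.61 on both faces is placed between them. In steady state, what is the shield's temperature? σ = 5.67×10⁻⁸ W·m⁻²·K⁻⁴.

T_s ≈ 197 K

In steady state the net flux on the hot side equals that on the cold side.
σ(T₁⁴−T_s⁴)/D₁ = σ(T_s⁴−T₂⁴)/D₂, with D₁ = 1/ε₁+1/ε_s−1 = 5.185, D₂ = 1/ε_s+1/ε₂−1 = 2.110.
Solve for T_s⁴: T_s⁴ = (D₂·T₁⁴ + D₁·T₂⁴)/(D₁+D₂) = 1.495×10⁹ K⁴.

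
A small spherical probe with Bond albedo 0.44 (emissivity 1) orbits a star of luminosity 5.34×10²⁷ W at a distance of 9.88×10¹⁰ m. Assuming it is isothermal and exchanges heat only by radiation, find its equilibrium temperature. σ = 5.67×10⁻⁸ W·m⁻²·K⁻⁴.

First find the stellar flux at distance d: S = L/(4πd²) = 5.34×10²⁷/(4π·(9.88×10¹⁰)²) = 43530 W/m².
For an isothermal sphere, absorbed (1−a)S·πr² = emitted σ·4πr²·T⁴, so T⁴ = (1−a)S/(4σ).
T⁴ = 0.560·43530/(4·5.67×10⁻⁸) = 1.075×10¹¹ K⁴.

T ≈ 573 K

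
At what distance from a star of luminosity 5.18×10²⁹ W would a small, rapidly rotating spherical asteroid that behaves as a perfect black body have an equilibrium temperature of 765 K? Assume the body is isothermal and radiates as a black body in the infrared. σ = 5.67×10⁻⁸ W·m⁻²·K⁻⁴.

For an isothermal black-emitting sphere, (1−a)S·πr² = σ·4πr²·T⁴ ⇒ S = 4σT⁴/(1−a).
S = 4·5.67×10⁻⁸·(765)⁴/1.00 = 77680 W/m².
Flux falls as S = L/(4πd²), so d = √(L/(4πS)) = √(5.18×10²⁹/(4π·77680)).

d ≈ 7.28×10¹¹ m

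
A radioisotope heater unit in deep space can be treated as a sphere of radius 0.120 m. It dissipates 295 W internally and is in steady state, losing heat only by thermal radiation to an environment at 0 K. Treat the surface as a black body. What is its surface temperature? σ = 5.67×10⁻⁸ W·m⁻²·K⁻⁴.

T ≈ 412 K

Steady state: internal power = radiated power, P = εσA T⁴.
Radiating area A = 4πr² = 0.1810 m².
T⁴ = P/(εσA) = 295/(1.0·5.67×10⁻⁸·0.1810) = 2.875×10¹⁰ K⁴.
T = (2.875×10¹⁰)^(1/4).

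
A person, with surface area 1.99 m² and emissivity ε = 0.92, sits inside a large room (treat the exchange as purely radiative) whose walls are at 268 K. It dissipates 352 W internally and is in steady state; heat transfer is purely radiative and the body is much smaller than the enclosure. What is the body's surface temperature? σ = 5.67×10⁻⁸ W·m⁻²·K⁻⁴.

T ≈ 304 K

For a small grey body in a large enclosure, net radiated power = εσA(T⁴ − T_w⁴).
Steady state: P = εσA(T⁴ − T_w⁴) with A = 1.99 m².
T⁴ = P/(εσA) + T_w⁴ = 352/(0.92·5.67×10⁻⁸·1.990) + (268)⁴
    = 3.391×10⁹ + 5.159×10⁹ = 8.550×10⁹ K⁴.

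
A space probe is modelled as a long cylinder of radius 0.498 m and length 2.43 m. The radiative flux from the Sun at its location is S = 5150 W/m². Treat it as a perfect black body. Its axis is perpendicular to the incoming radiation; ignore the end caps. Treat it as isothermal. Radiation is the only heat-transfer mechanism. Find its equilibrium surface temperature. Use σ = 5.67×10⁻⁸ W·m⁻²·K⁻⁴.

T ≈ 412 K

At equilibrium, absorbed power = emitted power.
Absorbing cross-section = 2rL = 2.420 m²; emitting surface = 2πrL = 7.604 m² (ratio π).
S·A_cross = εσ·A_surf·T⁴  ⇒  T⁴ = S/(πσ).
T⁴ = 1.00·5150/(π·5.67×10⁻⁸) = 2.891×10¹⁰ K⁴.
T = (2.891×10¹⁰)^(1/4).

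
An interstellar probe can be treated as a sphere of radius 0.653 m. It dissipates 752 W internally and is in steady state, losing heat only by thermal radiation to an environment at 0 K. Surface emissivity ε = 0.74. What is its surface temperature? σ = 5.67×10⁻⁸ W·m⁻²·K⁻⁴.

Steady state: internal power = radiated power, P = εσA T⁴.
Radiating area A = 4πr² = 5.358 m².
T⁴ = P/(εσA) = 752/(0.74·5.67×10⁻⁸·5.358) = 3.345×10⁹ K⁴.
T = (3.345×10⁹)^(1/4).

T ≈ 240 K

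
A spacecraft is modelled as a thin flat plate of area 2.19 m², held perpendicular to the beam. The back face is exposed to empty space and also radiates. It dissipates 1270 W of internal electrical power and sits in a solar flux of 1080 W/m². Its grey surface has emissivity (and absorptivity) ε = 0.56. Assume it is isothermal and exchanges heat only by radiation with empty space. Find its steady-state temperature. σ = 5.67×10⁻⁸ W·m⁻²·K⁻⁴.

At steady state, absorbed solar power + internal power = radiated power.
Absorbed: α·S·A_cross = 0.56·1080·2.190 = 1325 W (cross-section A).
Total input = 1325 + 1270 = 2595 W.
Radiated: εσ·A_surf·T⁴ with A_surf = 2A = 4.380 m².
T⁴ = 2595/(0.56·5.67×10⁻⁸·4.380) = 1.866×10¹⁰ K⁴.

T ≈ 370 K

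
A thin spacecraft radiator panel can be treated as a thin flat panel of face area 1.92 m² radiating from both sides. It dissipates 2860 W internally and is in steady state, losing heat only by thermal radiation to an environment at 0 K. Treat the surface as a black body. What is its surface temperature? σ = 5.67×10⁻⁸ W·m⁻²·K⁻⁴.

T ≈ 339 K

Steady state: internal power = radiated power, P = εσA T⁴.
Radiating area A = 2·1.92 = 3.840 m².
T⁴ = P/(εσA) = 2860/(1.0·5.67×10⁻⁸·3.840) = 1.314×10¹⁰ K⁴.
T = (1.314×10¹⁰)^(1/4).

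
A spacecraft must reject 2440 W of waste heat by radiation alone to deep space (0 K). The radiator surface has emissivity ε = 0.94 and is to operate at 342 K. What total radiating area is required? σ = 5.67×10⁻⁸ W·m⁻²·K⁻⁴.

P = εσA T⁴ ⇒ A = P/(εσT⁴).
T⁴ = 1.368×10¹⁰ K⁴.
A = 2440/(0.94 × 5.67×10⁻⁸ × 1.368×10¹⁰).

A ≈ 3.35 m²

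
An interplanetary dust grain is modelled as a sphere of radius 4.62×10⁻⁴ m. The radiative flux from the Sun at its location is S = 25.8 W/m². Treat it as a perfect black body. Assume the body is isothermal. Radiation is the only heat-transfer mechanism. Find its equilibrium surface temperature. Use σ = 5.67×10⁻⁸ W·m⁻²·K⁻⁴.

T ≈ 103 K

At equilibrium, absorbed power = emitted power.
Absorbing cross-section = πr² = 6.706×10⁻⁷ m²; emitting surface = 4πr² = 2.682×10⁻⁶ m² (ratio 4).
S·A_cross = εσ·A_surf·T⁴  ⇒  T⁴ = S/(4σ).
T⁴ = 1.00·25.8/(4·5.67×10⁻⁸) = 1.138×10⁸ K⁴.
T = (1.138×10⁸)^(1/4).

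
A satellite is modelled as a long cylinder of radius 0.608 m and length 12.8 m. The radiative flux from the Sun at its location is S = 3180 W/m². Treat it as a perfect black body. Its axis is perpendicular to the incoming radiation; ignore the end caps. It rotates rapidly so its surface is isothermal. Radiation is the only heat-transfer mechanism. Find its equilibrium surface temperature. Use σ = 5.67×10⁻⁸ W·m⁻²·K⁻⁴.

T ≈ 366 K

At equilibrium, absorbed power = emitted power.
Absorbing cross-section = 2rL = 15.56 m²; emitting surface = 2πrL = 48.90 m² (ratio π).
S·A_cross = εσ·A_surf·T⁴  ⇒  T⁴ = S/(πσ).
T⁴ = 1.00·3180/(π·5.67×10⁻⁸) = 1.785×10¹⁰ K⁴.
T = (1.785×10¹⁰)^(1/4).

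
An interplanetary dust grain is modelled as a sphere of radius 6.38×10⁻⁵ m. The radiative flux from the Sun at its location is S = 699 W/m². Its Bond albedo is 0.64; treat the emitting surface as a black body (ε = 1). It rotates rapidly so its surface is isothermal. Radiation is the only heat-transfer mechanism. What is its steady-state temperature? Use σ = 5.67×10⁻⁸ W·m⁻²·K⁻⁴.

T ≈ 183 K

At equilibrium, absorbed power = emitted power.
Absorbing cross-section = πr² = 1.279×10⁻⁸ m²; emitting surface = 4πr² = 5.115×10⁻⁸ m² (ratio 4).
(1−a)S·A_cross = εσ·A_surf·T⁴  ⇒  T⁴ = (1−a)S/(4σ).
T⁴ = 0.360·699/(4·5.67×10⁻⁸) = 1.110×10⁹ K⁴.
T = (1.110×10⁹)^(1/4).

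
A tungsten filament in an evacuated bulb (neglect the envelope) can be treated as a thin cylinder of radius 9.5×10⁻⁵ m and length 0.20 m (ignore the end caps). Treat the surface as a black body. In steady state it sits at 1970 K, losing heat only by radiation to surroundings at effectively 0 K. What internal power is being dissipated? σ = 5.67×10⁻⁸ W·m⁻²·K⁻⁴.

Steady state: P = εσA T⁴.
A = 2πrL = 1.194×10⁻⁴ m²; T⁴ = (1970)⁴ = 1.506×10¹³ K⁴.
P = 1.0 × 5.67×10⁻⁸ × 1.194×10⁻⁴ × 1.506×10¹³.

P ≈ 102 W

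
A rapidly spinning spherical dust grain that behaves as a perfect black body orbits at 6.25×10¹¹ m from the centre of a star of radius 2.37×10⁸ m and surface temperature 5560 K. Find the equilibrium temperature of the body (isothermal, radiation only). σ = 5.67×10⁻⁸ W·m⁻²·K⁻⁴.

T ≈ 76.6 K

The star's surface emits σT_*⁴; at distance d the flux is S = σT_*⁴(R_*/d)².
S = 5.67×10⁻⁸·(5560)⁴·(2.37×10⁸/6.25×10¹¹)² = 7.791 W/m².
For an isothermal sphere T⁴ = (1−a)S/(4σ) = 3.435×10⁷ K⁴.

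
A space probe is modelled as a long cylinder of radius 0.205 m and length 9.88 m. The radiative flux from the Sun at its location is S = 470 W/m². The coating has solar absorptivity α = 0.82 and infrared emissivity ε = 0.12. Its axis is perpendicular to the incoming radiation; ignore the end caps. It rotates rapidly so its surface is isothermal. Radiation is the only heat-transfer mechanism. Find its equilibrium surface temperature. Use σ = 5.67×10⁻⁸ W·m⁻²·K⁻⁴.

T ≈ 366 K

At equilibrium, absorbed power = emitted power.
Absorbing cross-section = 2rL = 4.051 m²; emitting surface = 2πrL = 12.73 m² (ratio π).
αS·A_cross = εσ·A_surf·T⁴  ⇒  T⁴ = αS/(ε·πσ).
T⁴ = 0.820·470/(0.12·π·5.67×10⁻⁸) = 1.803×10¹⁰ K⁴.
T = (1.803×10¹⁰)^(1/4).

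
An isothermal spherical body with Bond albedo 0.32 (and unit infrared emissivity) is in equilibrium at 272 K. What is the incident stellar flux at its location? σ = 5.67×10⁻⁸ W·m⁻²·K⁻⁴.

(1−a)S·πr² = σ·4πr²·T⁴ ⇒ S = 4σT⁴/(1−a).
S = 4·5.67×10⁻⁸·5.474×10⁹/0.680.

S ≈ 1830 W/m²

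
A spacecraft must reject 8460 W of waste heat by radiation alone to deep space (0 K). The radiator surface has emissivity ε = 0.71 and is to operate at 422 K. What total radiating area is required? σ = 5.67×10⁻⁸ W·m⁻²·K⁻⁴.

A ≈ 6.63 m²

P = εσA T⁴ ⇒ A = P/(εσT⁴).
T⁴ = 3.171×10¹⁰ K⁴.
A = 8460/(0.71 × 5.67×10⁻⁸ × 3.171×10¹⁰).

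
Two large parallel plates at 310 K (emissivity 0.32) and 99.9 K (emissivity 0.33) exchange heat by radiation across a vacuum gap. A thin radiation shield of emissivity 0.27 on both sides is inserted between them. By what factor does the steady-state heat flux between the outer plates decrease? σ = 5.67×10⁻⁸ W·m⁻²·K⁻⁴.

Without shield: q₀ = σΔ(T⁴)/(1/ε₁+1/ε₂−1) with denominator 5.155.
With shield the two gaps are in series; the resistances add: (1/ε₁+1/ε_s−1)+(1/ε_s+1/ε₂−1) = 5.829+5.734 = 11.56.
Heat-flux ratio q₀/q = 11.56/5.155.

factor ≈ 2.24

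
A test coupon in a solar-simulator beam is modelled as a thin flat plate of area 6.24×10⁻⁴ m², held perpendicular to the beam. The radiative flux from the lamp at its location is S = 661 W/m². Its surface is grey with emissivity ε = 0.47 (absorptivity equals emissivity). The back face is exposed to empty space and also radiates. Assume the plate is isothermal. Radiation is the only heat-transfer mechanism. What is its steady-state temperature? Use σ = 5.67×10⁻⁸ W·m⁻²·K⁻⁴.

At equilibrium, absorbed power = emitted power.
Absorbing cross-section = A = 6.240×10⁻⁴ m²; emitting surface = 2A = 0.001248 m² (ratio 2).
εS·A_cross = εσ·A_surf·T⁴  ⇒  T⁴ = S/(2σ)   (ε cancels).
T⁴ = 661/(2·5.67×10⁻⁸) = 5.829×10⁹ K⁴.
T = (5.829×10⁹)^(1/4).

T ≈ 276 K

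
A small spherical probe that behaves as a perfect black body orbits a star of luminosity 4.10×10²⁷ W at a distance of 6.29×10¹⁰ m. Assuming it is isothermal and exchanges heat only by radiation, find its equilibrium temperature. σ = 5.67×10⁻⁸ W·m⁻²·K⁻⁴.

T ≈ 777 K

First find the stellar flux at distance d: S = L/(4πd²) = 4.10×10²⁷/(4π·(6.29×10¹⁰)²) = 82470 W/m².
For an isothermal sphere, absorbed (1−a)S·πr² = emitted σ·4πr²·T⁴, so T⁴ = (1−a)S/(4σ).
T⁴ = 1.00·82470/(4·5.67×10⁻⁸) = 3.636×10¹¹ K⁴.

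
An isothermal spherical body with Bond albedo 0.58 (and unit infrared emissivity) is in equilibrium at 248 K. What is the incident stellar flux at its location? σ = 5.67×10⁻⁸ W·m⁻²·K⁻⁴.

S ≈ 2040 W/m²

(1−a)S·πr² = σ·4πr²·T⁴ ⇒ S = 4σT⁴/(1−a).
S = 4·5.67×10⁻⁸·3.783×10⁹/0.420.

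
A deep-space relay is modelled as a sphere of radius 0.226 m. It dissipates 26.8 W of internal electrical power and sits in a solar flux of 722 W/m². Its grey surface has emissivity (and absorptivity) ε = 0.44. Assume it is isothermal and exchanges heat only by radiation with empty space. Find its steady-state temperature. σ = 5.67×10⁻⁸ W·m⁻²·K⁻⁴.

At steady state, absorbed solar power + internal power = radiated power.
Absorbed: α·S·A_cross = 0.44·722·0.1605 = 50.97 W (cross-section πr²).
Total input = 50.97 + 26.8 = 77.77 W.
Radiated: εσ·A_surf·T⁴ with A_surf = 4πr² = 0.6418 m².
T⁴ = 77.77/(0.44·5.67×10⁻⁸·0.6418) = 4.857×10⁹ K⁴.

T ≈ 264 K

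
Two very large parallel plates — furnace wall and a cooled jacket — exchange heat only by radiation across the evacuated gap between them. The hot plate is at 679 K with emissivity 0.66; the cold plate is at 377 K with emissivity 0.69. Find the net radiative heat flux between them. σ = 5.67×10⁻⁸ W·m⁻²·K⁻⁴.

q ≈ 5550 W/m²

For two infinite grey parallel plates, q = σ(T₁⁴ − T₂⁴)/(1/ε₁ + 1/ε₂ − 1).
T₁⁴ − T₂⁴ = 2.126×10¹¹ − 2.020×10¹⁰ = 1.924×10¹¹ K⁴.
1/ε₁ + 1/ε₂ − 1 = 1.515 + 1.449 − 1 = 1.964.
q = 5.67×10⁻⁸ × 1.924×10¹¹ / 1.964.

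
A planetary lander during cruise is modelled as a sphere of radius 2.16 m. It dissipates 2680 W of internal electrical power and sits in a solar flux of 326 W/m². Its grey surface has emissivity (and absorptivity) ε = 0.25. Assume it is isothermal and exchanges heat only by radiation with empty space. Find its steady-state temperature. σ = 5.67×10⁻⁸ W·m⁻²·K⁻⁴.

At steady state, absorbed solar power + internal power = radiated power.
Absorbed: α·S·A_cross = 0.25·326·14.66 = 1195 W (cross-section πr²).
Total input = 1195 + 2680 = 3875 W.
Radiated: εσ·A_surf·T⁴ with A_surf = 4πr² = 58.63 m².
T⁴ = 3875/(0.25·5.67×10⁻⁸·58.63) = 4.662×10⁹ K⁴.

T ≈ 261 K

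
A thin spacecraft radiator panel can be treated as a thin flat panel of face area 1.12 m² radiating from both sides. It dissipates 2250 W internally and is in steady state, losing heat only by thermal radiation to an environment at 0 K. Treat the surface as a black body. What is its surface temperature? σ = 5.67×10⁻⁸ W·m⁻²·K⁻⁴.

T ≈ 365 K

Steady state: internal power = radiated power, P = εσA T⁴.
Radiating area A = 2·1.12 = 2.240 m².
T⁴ = P/(εσA) = 2250/(1.0·5.67×10⁻⁸·2.240) = 1.772×10¹⁰ K⁴.
T = (1.772×10¹⁰)^(1/4).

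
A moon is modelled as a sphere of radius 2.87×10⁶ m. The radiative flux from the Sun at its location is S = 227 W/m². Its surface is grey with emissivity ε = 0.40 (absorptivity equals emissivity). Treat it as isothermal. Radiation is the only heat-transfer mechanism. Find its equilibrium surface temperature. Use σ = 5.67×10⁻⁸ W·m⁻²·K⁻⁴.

T ≈ 178 K

At equilibrium, absorbed power = emitted power.
Absorbing cross-section = πr² = 2.588×10¹³ m²; emitting surface = 4πr² = 1.035×10¹⁴ m² (ratio 4).
εS·A_cross = εσ·A_surf·T⁴  ⇒  T⁴ = S/(4σ)   (ε cancels).
T⁴ = 227/(4·5.67×10⁻⁸) = 1.001×10⁹ K⁴.
T = (1.001×10⁹)^(1/4).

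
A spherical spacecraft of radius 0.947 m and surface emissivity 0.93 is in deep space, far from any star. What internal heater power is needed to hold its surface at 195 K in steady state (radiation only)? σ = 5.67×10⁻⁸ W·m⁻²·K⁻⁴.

P = εσ·4πr²·T⁴.
4πr² = 11.27 m²; T⁴ = 1.446×10⁹ K⁴.
P = 0.93·5.67×10⁻⁸·11.27·1.446×10⁹.

P ≈ 859 W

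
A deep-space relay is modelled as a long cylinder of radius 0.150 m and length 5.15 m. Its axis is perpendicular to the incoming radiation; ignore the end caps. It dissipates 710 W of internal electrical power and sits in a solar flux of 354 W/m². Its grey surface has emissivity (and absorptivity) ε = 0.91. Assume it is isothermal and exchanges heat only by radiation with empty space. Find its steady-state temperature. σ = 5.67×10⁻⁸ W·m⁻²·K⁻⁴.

At steady state, absorbed solar power + internal power = radiated power.
Absorbed: α·S·A_cross = 0.91·354·1.545 = 497.7 W (cross-section 2rL).
Total input = 497.7 + 710 = 1208 W.
Radiated: εσ·A_surf·T⁴ with A_surf = 2πrL = 4.854 m².
T⁴ = 1208/(0.91·5.67×10⁻⁸·4.854) = 4.822×10⁹ K⁴.

T ≈ 264 K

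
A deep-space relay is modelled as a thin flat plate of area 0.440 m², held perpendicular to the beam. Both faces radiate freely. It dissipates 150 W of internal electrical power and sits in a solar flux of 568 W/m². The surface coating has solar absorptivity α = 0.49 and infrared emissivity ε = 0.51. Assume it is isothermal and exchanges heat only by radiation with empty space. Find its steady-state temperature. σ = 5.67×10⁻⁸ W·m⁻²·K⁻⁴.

At steady state, absorbed solar power + internal power = radiated power.
Absorbed: α·S·A_cross = 0.49·568·0.4400 = 122.5 W (cross-section A).
Total input = 122.5 + 150 = 272.5 W.
Radiated: εσ·A_surf·T⁴ with A_surf = 2A = 0.8800 m².
T⁴ = 272.5/(0.51·5.67×10⁻⁸·0.8800) = 1.071×10¹⁰ K⁴.

T ≈ 322 K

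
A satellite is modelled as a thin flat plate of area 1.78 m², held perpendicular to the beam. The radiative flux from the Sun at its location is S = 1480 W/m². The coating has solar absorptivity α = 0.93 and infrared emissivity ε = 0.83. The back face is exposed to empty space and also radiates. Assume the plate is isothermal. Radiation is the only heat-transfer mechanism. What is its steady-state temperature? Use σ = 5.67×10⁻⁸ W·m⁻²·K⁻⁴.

At equilibrium, absorbed power = emitted power.
Absorbing cross-section = A = 1.780 m²; emitting surface = 2A = 3.560 m² (ratio 2).
αS·A_cross = εσ·A_surf·T⁴  ⇒  T⁴ = αS/(ε·2σ).
T⁴ = 0.930·1480/(0.83·2·5.67×10⁻⁸) = 1.462×10¹⁰ K⁴.
T = (1.462×10¹⁰)^(1/4).

T ≈ 348 K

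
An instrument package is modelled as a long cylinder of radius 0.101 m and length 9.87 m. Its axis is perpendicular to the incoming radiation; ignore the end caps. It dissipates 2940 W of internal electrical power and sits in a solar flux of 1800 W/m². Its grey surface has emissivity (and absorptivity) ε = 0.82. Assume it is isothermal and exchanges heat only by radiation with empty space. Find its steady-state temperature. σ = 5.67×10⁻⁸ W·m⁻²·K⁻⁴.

T ≈ 377 K

At steady state, absorbed solar power + internal power = radiated power.
Absorbed: α·S·A_cross = 0.82·1800·1.994 = 2943 W (cross-section 2rL).
Total input = 2943 + 2940 = 5883 W.
Radiated: εσ·A_surf·T⁴ with A_surf = 2πrL = 6.264 m².
T⁴ = 5883/(0.82·5.67×10⁻⁸·6.264) = 2.020×10¹⁰ K⁴.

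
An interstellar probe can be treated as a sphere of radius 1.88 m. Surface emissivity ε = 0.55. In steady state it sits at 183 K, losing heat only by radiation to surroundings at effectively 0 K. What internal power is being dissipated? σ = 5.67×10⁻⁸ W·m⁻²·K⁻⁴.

Steady state: P = εσA T⁴.
A = 4πr² = 44.41 m²; T⁴ = (183)⁴ = 1.122×10⁹ K⁴.
P = 0.55 × 5.67×10⁻⁸ × 44.41 × 1.122×10⁹.

P ≈ 1550 W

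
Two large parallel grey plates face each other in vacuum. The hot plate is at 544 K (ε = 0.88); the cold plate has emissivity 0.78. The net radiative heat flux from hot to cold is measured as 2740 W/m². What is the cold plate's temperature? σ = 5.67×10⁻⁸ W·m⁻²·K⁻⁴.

T₂ ≈ 371 K

q = σ(T₁⁴ − T₂⁴)/(1/ε₁ + 1/ε₂ − 1); denominator = 1.418.
T₂⁴ = T₁⁴ − q·(1/ε₁+1/ε₂−1)/σ = 8.758×10¹⁰ − 2740·1.418/5.67×10⁻⁸
    = 1.903×10¹⁰ K⁴.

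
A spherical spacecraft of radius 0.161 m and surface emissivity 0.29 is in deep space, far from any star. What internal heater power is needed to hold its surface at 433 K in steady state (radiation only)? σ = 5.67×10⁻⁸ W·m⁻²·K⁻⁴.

P ≈ 188 W

P = εσ·4πr²·T⁴.
4πr² = 0.3257 m²; T⁴ = 3.515×10¹⁰ K⁴.
P = 0.29·5.67×10⁻⁸·0.3257·3.515×10¹⁰.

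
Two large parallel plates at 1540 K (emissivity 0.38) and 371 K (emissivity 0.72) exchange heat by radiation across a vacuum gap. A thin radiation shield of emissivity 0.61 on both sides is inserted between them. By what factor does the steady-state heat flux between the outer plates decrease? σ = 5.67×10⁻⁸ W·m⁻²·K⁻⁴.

Without shield: q₀ = σΔ(T⁴)/(1/ε₁+1/ε₂−1) with denominator 3.020.
With shield the two gaps are in series; the resistances add: (1/ε₁+1/ε_s−1)+(1/ε_s+1/ε₂−1) = 3.271+2.028 = 5.299.
Heat-flux ratio q₀/q = 5.299/3.020.

factor ≈ 1.75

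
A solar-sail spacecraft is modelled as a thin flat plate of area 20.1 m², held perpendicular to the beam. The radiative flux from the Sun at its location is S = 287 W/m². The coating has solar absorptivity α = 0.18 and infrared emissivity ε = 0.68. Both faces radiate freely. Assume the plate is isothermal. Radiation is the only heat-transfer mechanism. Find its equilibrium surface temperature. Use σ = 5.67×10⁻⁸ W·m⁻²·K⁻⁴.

At equilibrium, absorbed power = emitted power.
Absorbing cross-section = A = 20.10 m²; emitting surface = 2A = 40.20 m² (ratio 2).
αS·A_cross = εσ·A_surf·T⁴  ⇒  T⁴ = αS/(ε·2σ).
T⁴ = 0.180·287/(0.68·2·5.67×10⁻⁸) = 6.699×10⁸ K⁴.
T = (6.699×10⁸)^(1/4).

T ≈ 161 K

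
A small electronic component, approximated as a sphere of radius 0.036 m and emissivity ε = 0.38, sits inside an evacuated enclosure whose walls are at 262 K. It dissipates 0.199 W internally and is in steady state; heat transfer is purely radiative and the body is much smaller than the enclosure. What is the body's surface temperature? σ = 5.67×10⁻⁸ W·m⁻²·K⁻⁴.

T ≈ 270 K

For a small grey body in a large enclosure, net radiated power = εσA(T⁴ − T_w⁴).
Steady state: P = εσA(T⁴ − T_w⁴) with A = 4πr² = 0.01629 m².
T⁴ = P/(εσA) + T_w⁴ = 0.199/(0.38·5.67×10⁻⁸·0.01629) + (262)⁴
    = 5.671×10⁸ + 4.712×10⁹ = 5.279×10⁹ K⁴.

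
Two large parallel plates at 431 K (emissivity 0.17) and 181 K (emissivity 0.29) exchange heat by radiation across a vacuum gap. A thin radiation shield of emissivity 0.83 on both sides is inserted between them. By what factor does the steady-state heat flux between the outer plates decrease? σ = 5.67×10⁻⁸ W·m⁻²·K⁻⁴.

Without shield: q₀ = σΔ(T⁴)/(1/ε₁+1/ε₂−1) with denominator 8.331.
With shield the two gaps are in series; the resistances add: (1/ε₁+1/ε_s−1)+(1/ε_s+1/ε₂−1) = 6.087+3.653 = 9.740.
Heat-flux ratio q₀/q = 9.740/8.331.

factor ≈ 1.17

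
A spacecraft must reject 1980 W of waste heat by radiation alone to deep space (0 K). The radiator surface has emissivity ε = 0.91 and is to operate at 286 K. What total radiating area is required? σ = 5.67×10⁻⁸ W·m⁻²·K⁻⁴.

P = εσA T⁴ ⇒ A = P/(εσT⁴).
T⁴ = 6.691×10⁹ K⁴.
A = 1980/(0.91 × 5.67×10⁻⁸ × 6.691×10⁹).

A ≈ 5.74 m²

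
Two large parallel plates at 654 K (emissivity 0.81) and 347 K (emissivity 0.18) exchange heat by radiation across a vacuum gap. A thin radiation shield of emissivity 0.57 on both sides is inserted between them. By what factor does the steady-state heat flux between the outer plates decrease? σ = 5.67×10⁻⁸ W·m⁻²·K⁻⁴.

Without shield: q₀ = σΔ(T⁴)/(1/ε₁+1/ε₂−1) with denominator 5.790.
With shield the two gaps are in series; the resistances add: (1/ε₁+1/ε_s−1)+(1/ε_s+1/ε₂−1) = 1.989+6.310 = 8.299.
Heat-flux ratio q₀/q = 8.299/5.790.

factor ≈ 1.43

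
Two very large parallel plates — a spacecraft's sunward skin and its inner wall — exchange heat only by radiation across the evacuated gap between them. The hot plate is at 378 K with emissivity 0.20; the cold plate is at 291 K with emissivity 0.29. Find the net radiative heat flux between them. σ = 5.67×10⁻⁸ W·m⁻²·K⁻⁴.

For two infinite grey parallel plates, q = σ(T₁⁴ − T₂⁴)/(1/ε₁ + 1/ε₂ − 1).
T₁⁴ − T₂⁴ = 2.042×10¹⁰ − 7.171×10⁹ = 1.324×10¹⁰ K⁴.
1/ε₁ + 1/ε₂ − 1 = 5.000 + 3.448 − 1 = 7.448.
q = 5.67×10⁻⁸ × 1.324×10¹⁰ / 7.448.

q ≈ 101 W/m²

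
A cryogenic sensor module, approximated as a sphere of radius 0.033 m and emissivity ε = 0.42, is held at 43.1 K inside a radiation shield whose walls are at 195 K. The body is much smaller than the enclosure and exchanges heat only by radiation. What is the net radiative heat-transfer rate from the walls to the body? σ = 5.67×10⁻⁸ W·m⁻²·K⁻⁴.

For a small grey body in a large enclosure: P_net = εσA(T_body⁴ − T_wall⁴).
A = 4πr² = 0.01368 m²; T_body⁴ − T_wall⁴ = 3.451×10⁶ − 1.446×10⁹ = -1.442×10⁹ K⁴.
|P_net| = 0.42·5.67×10⁻⁸·0.01368·1.442×10⁹.

P_net ≈ 0.470 W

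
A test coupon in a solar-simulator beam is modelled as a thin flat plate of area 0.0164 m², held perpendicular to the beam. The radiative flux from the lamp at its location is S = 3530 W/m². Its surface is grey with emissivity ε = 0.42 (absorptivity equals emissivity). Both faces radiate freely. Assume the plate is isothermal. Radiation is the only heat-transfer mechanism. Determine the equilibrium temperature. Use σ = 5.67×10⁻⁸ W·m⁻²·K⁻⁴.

T ≈ 420 K

At equilibrium, absorbed power = emitted power.
Absorbing cross-section = A = 0.01640 m²; emitting surface = 2A = 0.03280 m² (ratio 2).
εS·A_cross = εσ·A_surf·T⁴  ⇒  T⁴ = S/(2σ)   (ε cancels).
T⁴ = 3530/(2·5.67×10⁻⁸) = 3.113×10¹⁰ K⁴.
T = (3.113×10¹⁰)^(1/4).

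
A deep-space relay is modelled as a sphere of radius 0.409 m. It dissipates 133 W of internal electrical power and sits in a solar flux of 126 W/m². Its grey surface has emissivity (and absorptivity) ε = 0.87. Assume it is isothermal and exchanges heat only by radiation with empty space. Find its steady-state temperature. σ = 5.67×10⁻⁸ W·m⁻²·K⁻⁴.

T ≈ 207 K

At steady state, absorbed solar power + internal power = radiated power.
Absorbed: α·S·A_cross = 0.87·126·0.5255 = 57.61 W (cross-section πr²).
Total input = 57.61 + 133 = 190.6 W.
Radiated: εσ·A_surf·T⁴ with A_surf = 4πr² = 2.102 m².
T⁴ = 190.6/(0.87·5.67×10⁻⁸·2.102) = 1.838×10⁹ K⁴.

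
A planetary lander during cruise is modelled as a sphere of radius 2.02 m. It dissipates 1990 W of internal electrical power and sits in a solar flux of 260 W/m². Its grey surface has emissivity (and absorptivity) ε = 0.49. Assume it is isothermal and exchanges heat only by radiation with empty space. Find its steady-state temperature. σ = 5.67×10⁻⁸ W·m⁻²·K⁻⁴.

At steady state, absorbed solar power + internal power = radiated power.
Absorbed: α·S·A_cross = 0.49·260·12.82 = 1633 W (cross-section πr²).
Total input = 1633 + 1990 = 3623 W.
Radiated: εσ·A_surf·T⁴ with A_surf = 4πr² = 51.28 m².
T⁴ = 3623/(0.49·5.67×10⁻⁸·51.28) = 2.543×10⁹ K⁴.

T ≈ 225 K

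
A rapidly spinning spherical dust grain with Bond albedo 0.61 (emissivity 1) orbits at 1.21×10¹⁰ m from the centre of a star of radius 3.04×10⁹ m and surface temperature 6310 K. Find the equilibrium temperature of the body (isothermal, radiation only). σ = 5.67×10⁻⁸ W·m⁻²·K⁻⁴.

The star's surface emits σT_*⁴; at distance d the flux is S = σT_*⁴(R_*/d)².
S = 5.67×10⁻⁸·(6310)⁴·(3.04×10⁹/1.21×10¹⁰)² = 5.674×10⁶ W/m².
For an isothermal sphere T⁴ = (1−a)S/(4σ) = 9.757×10¹² K⁴.

T ≈ 1770 K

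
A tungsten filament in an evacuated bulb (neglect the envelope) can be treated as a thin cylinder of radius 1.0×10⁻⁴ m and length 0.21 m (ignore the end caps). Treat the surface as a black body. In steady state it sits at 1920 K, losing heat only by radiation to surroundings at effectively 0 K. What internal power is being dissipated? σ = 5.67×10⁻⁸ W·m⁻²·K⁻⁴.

P ≈ 102 W

Steady state: P = εσA T⁴.
A = 2πrL = 1.319×10⁻⁴ m²; T⁴ = (1920)⁴ = 1.359×10¹³ K⁴.
P = 1.0 × 5.67×10⁻⁸ × 1.319×10⁻⁴ × 1.359×10¹³.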